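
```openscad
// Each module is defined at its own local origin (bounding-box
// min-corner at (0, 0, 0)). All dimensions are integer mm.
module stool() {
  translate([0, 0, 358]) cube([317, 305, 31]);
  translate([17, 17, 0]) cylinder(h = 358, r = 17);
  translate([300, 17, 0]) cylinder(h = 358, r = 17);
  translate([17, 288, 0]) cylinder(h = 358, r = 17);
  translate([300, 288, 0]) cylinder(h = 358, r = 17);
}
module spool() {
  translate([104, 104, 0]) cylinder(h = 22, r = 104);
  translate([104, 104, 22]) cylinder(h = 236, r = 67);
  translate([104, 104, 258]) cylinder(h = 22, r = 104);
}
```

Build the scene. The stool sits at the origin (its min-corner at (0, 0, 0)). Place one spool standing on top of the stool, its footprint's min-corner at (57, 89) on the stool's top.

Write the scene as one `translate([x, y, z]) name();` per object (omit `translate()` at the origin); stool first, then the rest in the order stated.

stool();
translate([57, 89, 389]) spool();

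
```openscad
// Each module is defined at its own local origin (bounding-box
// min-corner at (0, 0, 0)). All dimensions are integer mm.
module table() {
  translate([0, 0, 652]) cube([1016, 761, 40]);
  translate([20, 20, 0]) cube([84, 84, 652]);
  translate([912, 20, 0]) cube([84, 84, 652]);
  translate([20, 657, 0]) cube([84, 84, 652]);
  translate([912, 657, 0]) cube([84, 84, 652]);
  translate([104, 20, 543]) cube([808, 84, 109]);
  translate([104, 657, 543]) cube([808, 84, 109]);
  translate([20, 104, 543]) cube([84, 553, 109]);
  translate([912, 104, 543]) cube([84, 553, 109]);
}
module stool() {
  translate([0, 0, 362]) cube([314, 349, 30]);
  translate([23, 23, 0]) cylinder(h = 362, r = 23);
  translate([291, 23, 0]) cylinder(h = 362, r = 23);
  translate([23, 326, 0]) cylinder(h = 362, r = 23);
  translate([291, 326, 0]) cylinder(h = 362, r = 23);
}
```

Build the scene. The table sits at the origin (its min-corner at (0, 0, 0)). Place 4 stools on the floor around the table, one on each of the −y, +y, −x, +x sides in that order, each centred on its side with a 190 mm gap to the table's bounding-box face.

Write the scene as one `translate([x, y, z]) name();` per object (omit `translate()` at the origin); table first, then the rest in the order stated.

table();
translate([351, -539, 0]) stool();
translate([351, 951, 0]) stool();
translate([-504, 206, 0]) stool();
translate([1206, 206, 0]) stool();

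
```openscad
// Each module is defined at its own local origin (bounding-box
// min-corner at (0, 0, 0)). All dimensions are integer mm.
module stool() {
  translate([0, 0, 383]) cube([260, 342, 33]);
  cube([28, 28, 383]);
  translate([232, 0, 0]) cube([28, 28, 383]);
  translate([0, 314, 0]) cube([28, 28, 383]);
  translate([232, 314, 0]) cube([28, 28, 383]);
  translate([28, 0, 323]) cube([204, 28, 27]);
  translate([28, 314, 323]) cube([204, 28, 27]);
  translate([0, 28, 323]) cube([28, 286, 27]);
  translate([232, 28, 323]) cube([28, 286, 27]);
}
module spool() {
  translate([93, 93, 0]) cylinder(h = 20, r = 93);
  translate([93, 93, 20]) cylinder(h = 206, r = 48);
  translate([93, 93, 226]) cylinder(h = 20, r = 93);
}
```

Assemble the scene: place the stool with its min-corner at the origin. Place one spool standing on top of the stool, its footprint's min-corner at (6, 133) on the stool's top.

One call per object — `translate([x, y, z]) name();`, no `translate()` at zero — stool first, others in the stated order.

stool();
translate([6, 133, 416]) spool();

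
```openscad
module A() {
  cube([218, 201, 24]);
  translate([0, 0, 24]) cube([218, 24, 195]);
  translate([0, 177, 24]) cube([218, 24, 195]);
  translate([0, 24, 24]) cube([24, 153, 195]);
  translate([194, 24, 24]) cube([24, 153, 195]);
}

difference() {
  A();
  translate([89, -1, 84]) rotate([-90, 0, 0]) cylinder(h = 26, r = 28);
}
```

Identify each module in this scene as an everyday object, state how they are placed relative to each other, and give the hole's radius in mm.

The subtracted cylinder has r = 28 mm.

A is an open box. The open box has a circular hole through its front wall. The hole's radius is 28 mm.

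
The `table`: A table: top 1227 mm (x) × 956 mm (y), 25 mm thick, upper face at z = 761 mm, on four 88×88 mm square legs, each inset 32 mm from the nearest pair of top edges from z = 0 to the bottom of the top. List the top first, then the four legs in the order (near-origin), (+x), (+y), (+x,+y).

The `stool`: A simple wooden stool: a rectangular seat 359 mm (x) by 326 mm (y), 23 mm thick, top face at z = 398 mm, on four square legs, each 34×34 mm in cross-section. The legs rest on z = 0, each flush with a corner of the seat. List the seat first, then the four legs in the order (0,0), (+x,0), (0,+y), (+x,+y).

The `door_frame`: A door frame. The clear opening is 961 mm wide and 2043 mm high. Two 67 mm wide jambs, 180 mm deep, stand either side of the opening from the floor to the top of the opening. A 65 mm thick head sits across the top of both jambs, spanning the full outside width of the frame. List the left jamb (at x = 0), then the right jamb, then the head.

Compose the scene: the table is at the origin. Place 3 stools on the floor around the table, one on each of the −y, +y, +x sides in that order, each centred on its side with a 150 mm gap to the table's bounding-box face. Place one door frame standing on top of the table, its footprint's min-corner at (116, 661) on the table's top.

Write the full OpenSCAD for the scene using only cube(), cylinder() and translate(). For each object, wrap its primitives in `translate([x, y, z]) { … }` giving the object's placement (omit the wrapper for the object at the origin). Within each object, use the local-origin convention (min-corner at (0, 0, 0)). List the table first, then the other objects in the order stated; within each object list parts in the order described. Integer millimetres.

translate([0, 0, 736]) cube([1227, 956, 25]);
translate([32, 32, 0]) cube([88, 88, 736]);
translate([1107, 32, 0]) cube([88, 88, 736]);
translate([32, 836, 0]) cube([88, 88, 736]);
translate([1107, 836, 0]) cube([88, 88, 736]);
translate([434, -476, 0]) {
  translate([0, 0, 375]) cube([359, 326, 23]);
  cube([34, 34, 375]);
  translate([325, 0, 0]) cube([34, 34, 375]);
  translate([0, 292, 0]) cube([34, 34, 375]);
  translate([325, 292, 0]) cube([34, 34, 375]);
}
translate([434, 1106, 0]) {
  translate([0, 0, 375]) cube([359, 326, 23]);
  cube([34, 34, 375]);
  translate([325, 0, 0]) cube([34, 34, 375]);
  translate([0, 292, 0]) cube([34, 34, 375]);
  translate([325, 292, 0]) cube([34, 34, 375]);
}
translate([1377, 315, 0]) {
  translate([0, 0, 375]) cube([359, 326, 23]);
  cube([34, 34, 375]);
  translate([325, 0, 0]) cube([34, 34, 375]);
  translate([0, 292, 0]) cube([34, 34, 375]);
  translate([325, 292, 0]) cube([34, 34, 375]);
}
translate([116, 661, 761]) {
  cube([67, 180, 2043]);
  translate([1028, 0, 0]) cube([67, 180, 2043]);
  translate([0, 0, 2043]) cube([1095, 180, 65]);
}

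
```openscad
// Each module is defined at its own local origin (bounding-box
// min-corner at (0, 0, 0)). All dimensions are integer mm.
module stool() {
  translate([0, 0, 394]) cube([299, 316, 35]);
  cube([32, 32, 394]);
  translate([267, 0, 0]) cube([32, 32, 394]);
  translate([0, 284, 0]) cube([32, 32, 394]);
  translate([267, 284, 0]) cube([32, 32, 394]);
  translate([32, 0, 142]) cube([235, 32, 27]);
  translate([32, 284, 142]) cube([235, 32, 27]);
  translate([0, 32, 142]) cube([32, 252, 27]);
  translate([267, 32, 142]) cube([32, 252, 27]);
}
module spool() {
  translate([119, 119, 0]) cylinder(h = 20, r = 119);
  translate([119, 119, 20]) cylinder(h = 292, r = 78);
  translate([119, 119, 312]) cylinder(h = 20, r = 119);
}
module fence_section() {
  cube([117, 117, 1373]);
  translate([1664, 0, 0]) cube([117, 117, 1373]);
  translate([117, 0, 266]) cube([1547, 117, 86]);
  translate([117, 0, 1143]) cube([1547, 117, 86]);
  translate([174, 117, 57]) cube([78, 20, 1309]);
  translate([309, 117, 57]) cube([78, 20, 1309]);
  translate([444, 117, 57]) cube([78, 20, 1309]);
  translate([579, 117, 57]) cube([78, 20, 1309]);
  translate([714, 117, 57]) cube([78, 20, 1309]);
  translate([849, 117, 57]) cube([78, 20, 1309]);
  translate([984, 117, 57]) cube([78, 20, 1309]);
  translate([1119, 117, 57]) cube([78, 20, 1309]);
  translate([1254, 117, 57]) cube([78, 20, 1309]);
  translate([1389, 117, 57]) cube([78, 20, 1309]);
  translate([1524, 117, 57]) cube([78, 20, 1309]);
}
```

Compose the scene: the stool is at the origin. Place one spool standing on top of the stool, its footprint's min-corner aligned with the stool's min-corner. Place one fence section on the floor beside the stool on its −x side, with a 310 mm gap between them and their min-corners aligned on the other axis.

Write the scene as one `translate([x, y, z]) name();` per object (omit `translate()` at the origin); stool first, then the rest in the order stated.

stool();
translate([0, 0, 429]) spool();
translate([-2091, 0, 0]) fence_section();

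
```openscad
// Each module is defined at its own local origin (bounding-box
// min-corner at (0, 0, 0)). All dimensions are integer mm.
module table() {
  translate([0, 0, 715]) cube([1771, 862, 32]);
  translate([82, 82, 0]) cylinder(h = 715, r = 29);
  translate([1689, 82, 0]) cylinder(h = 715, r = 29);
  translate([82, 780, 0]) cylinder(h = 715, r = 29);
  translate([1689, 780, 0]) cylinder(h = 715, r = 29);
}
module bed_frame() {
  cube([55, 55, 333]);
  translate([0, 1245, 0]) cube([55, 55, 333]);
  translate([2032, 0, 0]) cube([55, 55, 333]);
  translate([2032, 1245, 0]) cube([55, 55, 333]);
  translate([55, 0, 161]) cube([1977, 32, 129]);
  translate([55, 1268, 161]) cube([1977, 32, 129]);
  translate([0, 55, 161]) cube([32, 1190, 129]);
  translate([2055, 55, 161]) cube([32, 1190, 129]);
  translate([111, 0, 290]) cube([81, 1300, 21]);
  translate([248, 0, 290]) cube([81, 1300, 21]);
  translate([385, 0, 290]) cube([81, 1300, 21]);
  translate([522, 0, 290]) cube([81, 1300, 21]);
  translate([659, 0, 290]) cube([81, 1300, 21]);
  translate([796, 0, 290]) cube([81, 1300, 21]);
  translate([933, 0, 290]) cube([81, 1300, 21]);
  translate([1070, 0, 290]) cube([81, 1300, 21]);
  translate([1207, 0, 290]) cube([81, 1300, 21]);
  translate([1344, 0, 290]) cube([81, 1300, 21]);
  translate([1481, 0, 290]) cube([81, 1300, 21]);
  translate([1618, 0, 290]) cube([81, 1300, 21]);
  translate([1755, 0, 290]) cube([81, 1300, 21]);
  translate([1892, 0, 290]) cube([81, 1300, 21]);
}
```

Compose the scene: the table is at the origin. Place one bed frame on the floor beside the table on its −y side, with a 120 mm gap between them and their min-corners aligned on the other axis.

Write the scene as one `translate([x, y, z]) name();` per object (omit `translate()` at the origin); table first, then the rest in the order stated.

table();
translate([0, -1420, 0]) bed_frame();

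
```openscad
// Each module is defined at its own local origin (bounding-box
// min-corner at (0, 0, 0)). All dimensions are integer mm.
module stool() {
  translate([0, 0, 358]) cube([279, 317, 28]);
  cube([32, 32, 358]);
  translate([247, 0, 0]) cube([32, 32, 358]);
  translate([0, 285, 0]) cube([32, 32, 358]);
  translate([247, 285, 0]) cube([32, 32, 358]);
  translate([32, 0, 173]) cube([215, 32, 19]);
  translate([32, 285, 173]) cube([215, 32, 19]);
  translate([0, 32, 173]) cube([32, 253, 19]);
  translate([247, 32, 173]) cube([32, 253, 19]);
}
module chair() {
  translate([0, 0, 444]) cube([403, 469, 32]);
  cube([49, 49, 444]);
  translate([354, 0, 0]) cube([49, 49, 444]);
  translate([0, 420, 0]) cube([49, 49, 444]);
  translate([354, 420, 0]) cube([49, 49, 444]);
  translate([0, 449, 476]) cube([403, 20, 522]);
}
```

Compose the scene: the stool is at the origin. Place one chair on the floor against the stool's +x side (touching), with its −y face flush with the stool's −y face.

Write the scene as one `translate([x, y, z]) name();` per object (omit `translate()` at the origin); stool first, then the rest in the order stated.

stool();
translate([279, 0, 0]) chair();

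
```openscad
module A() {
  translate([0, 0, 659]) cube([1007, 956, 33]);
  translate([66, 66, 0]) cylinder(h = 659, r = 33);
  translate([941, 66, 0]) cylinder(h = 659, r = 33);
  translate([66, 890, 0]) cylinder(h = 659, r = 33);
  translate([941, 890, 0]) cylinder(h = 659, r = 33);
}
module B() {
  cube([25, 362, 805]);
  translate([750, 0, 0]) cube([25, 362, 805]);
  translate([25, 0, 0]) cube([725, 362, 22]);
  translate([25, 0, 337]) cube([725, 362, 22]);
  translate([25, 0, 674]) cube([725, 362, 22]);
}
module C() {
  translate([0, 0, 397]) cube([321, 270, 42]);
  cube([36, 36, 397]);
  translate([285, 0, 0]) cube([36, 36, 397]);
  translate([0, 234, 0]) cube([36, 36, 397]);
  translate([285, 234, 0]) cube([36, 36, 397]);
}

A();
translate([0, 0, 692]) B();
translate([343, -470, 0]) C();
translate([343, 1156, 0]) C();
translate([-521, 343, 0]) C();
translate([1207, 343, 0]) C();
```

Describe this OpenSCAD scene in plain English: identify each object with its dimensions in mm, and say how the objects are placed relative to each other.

A is a table with a 1007×956 mm rectangular top, 33 mm thick, top surface at z = 692 mm, supported by four round legs of 66 mm diameter, each leg's bounding box inset 33 mm from the nearest pair of top edges, running from the floor.

B is an open bookshelf. Two side panels, each 25 mm thick, 362 mm deep and 805 mm tall, stand 775 mm apart (outside-to-outside). Between them sit 3 shelves, each 22 mm thick and 362 mm deep, spanning the full gap between the sides. The bottom shelf rests on the floor (its underside at z = 0) and the clear gap between one shelf's top and the next shelf's underside is 315 mm.

C is a simple wooden stool: a rectangular seat 321 mm (x) by 270 mm (y), 42 mm thick, top face at z = 439 mm, on four square legs, each 36×36 mm in cross-section. The legs rest on z = 0, each flush with a corner of the seat.

The bookshelf is on top of the table. Four stools sit around the table at the −y, +y, −x, +x sides.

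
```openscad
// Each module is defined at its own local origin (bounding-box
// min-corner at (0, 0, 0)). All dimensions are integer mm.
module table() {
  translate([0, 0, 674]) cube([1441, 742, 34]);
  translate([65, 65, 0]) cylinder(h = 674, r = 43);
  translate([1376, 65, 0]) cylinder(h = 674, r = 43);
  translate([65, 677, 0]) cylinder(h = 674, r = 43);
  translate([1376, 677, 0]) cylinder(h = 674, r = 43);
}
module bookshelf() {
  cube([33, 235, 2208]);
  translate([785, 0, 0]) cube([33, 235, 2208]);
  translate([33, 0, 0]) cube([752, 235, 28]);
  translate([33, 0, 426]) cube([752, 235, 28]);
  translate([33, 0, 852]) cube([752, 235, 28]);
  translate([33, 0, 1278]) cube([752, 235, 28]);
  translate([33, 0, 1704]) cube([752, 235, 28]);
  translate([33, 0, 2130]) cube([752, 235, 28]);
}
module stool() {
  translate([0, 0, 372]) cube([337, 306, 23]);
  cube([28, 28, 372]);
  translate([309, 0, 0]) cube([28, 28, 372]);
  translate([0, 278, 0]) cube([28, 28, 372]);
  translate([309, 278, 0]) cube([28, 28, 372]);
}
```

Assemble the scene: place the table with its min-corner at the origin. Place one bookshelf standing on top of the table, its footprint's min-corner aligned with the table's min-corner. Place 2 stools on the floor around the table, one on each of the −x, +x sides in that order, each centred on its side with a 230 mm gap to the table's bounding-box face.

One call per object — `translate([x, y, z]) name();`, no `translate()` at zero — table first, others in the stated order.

table();
translate([0, 0, 708]) bookshelf();
translate([-567, 218, 0]) stool();
translate([1671, 218, 0]) stool();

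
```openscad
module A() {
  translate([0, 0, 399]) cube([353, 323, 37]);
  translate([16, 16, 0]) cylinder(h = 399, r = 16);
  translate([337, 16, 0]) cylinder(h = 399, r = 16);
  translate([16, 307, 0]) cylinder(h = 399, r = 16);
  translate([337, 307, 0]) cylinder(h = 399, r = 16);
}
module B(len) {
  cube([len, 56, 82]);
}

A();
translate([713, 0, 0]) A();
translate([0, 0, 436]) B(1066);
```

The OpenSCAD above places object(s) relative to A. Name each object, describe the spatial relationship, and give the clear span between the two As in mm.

Second stool starts at x = 713; first ends at x = 353; clear span = 713 − 353 = 360 mm.

A is a stool. B is a beam. A beam spans the tops of two stools. The clear span between the two stools is 360 mm.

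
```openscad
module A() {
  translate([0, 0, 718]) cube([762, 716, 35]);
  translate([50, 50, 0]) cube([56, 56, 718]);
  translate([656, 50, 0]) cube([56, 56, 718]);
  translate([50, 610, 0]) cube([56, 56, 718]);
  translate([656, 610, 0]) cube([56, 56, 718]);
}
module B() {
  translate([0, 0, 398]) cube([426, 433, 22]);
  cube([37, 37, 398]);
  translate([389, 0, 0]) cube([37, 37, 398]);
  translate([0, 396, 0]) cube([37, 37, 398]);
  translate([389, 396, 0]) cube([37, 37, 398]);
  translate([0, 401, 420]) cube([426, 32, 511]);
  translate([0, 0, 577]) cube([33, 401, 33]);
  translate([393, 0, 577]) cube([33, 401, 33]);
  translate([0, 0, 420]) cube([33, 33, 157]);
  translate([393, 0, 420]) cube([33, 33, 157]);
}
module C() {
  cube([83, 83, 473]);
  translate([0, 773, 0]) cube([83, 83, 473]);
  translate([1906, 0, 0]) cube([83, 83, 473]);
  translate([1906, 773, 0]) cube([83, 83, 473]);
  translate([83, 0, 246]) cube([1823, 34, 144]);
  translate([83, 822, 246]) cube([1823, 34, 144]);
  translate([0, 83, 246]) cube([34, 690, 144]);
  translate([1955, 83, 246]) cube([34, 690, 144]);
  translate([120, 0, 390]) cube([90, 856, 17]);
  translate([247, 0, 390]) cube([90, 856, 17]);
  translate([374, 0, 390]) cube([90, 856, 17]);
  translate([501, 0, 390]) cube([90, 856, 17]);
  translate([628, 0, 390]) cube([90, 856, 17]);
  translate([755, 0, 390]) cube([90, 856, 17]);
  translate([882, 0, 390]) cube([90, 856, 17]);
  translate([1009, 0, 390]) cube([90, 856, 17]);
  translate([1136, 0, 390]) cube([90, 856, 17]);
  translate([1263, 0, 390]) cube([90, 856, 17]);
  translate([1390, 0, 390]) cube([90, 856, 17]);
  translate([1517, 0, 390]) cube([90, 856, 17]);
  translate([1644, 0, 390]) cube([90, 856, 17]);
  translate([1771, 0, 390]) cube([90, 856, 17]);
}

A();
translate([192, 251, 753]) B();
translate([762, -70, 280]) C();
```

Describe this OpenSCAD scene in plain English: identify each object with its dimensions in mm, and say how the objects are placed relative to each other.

A is a table with a 762×716 mm rectangular top, 35 mm thick, top surface at z = 753 mm, supported by four 56×56 mm square legs, each inset 50 mm from the nearest pair of top edges, running from the floor.

B is a chair. The seat is a 426×433×22 mm slab with its top at z = 420 mm, on four 37×37 mm corner legs (flush with the seat edges, standing on z = 0). A flat backrest 32 mm thick, 511 mm tall, spans the full seat width and rises from the seat top along its +y edge, rear face flush with the rear of the seat. Two armrests of 33×33 mm section run along each side from the seat's front edge to the front of the backrest, top faces 190 mm above the seat top and outer faces flush with the seat's x-edges; a 33×33 mm post under the front of each armrest stands on the seat at the front corner.

C is a bed frame 1989 mm long (x) by 856 mm wide (y). Four 83×83 mm corner posts, 473 mm tall, at the corners of the footprint. Four rails of 34 mm thickness and 144 mm height run between adjacent posts with their undersides at z = 246 mm, their outer faces flush with the outside of the frame (the two x-running rails run between the posts' inner faces; the two y-running rails run between the posts' inner faces). 14 slats, each 90 mm wide (x) and 17 mm thick, lie across the top of the two x-running rails, running the full 856 mm width of the frame in y; the slats are evenly spaced along x between the inner faces of the end posts with equal gaps (rounded down to the nearest mm) at the −x end and between each pair — any rounding remainder accumulates at the +x end.

The chair is on top of the table. The bed frame is beside the table with their tops flush at z = 753.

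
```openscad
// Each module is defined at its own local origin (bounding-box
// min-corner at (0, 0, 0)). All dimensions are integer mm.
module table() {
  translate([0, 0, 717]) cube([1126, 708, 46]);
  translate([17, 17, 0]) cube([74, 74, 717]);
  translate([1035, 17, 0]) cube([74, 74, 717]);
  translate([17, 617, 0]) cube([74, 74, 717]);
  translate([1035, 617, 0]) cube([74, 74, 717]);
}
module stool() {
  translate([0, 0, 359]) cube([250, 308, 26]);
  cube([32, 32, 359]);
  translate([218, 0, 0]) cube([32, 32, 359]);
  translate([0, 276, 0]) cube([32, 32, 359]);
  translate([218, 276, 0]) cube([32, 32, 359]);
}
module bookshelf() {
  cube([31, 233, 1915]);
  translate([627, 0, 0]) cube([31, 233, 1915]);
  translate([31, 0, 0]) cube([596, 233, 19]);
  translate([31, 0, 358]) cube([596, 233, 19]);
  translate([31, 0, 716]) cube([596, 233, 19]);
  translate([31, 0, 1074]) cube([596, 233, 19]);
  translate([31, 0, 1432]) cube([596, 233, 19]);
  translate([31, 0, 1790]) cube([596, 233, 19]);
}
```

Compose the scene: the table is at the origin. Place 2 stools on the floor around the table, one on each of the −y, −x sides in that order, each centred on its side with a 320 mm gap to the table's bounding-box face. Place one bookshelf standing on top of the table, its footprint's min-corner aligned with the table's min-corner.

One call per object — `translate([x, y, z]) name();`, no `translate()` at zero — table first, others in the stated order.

table();
translate([438, -628, 0]) stool();
translate([-570, 200, 0]) stool();
translate([0, 0, 763]) bookshelf();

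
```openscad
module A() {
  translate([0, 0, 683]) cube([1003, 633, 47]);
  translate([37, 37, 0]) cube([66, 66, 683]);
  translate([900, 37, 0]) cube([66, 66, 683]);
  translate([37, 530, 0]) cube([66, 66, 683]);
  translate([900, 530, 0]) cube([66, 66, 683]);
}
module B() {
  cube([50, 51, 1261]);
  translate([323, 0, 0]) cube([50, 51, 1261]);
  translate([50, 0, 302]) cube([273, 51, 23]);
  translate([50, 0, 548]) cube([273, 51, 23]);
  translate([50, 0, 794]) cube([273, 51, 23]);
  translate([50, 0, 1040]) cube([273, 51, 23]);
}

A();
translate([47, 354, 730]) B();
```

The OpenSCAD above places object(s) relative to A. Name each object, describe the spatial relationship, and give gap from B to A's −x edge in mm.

A is a table. B is a ladder. The ladder is on top of the table. The gap from the ladder to the table's −x edge is 47 mm.

The ladder's min-x is at 47; the table's min-x is 0; gap = 47 mm.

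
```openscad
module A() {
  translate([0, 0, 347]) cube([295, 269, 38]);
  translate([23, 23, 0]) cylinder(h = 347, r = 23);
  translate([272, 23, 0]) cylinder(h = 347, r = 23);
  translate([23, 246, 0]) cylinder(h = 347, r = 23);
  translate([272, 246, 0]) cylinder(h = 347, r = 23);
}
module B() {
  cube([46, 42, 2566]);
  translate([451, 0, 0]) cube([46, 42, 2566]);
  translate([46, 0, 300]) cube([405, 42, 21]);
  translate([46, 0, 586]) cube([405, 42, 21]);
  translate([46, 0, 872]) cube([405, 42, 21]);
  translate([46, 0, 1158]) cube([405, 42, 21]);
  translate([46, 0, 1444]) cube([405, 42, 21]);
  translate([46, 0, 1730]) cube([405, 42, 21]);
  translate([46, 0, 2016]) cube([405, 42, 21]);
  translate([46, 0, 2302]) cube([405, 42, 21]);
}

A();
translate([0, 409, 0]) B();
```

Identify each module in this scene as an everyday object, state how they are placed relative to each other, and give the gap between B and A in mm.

The ladder's nearest face is 140 mm from the stool's +y face.

A is a stool. B is a ladder. The ladder is on the floor beside the stool on its +y side. The gap between the ladder and the stool is 140 mm.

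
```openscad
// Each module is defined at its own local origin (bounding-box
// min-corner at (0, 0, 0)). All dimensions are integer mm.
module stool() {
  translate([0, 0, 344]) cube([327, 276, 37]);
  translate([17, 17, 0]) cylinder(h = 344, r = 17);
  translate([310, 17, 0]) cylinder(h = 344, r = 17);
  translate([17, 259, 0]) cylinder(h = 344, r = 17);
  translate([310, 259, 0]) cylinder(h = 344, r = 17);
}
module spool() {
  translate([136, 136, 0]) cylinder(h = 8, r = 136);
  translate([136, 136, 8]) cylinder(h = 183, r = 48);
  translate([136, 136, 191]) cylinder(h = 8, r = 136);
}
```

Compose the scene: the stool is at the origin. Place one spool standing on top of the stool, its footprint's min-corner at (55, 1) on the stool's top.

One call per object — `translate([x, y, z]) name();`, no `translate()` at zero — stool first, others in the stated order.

stool();
translate([55, 1, 381]) spool();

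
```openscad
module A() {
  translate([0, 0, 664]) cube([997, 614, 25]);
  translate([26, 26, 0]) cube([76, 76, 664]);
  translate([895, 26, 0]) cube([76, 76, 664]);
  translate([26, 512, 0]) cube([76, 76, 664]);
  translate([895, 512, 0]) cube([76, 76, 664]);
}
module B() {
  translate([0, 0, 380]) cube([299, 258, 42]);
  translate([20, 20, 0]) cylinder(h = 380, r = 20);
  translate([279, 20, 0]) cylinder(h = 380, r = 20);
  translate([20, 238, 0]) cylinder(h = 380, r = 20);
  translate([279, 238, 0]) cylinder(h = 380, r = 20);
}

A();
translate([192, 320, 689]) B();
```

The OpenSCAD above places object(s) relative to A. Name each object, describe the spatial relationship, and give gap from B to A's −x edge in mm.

A is a table. B is a stool. The stool is on top of the table. The gap from the stool to the table's −x edge is 192 mm.

The stool's min-x is at 192; the table's min-x is 0; gap = 192 mm.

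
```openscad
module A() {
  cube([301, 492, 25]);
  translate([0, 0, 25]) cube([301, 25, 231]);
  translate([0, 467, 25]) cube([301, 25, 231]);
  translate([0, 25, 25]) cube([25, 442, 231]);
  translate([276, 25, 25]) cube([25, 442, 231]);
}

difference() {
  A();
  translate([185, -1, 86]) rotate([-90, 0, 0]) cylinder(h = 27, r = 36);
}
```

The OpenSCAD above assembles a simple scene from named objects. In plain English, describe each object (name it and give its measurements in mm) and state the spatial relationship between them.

A is an open storage box with external size 301×492×256 mm and wall thickness 25 mm (the base is also 25 mm thick). The base covers the whole footprint; the four walls stand on the base, with the y-facing walls full-width and the x-facing walls fitting between their inner faces.

The open box has a circular hole of radius 36 mm through its front wall, centred at (x = 185, z = 86).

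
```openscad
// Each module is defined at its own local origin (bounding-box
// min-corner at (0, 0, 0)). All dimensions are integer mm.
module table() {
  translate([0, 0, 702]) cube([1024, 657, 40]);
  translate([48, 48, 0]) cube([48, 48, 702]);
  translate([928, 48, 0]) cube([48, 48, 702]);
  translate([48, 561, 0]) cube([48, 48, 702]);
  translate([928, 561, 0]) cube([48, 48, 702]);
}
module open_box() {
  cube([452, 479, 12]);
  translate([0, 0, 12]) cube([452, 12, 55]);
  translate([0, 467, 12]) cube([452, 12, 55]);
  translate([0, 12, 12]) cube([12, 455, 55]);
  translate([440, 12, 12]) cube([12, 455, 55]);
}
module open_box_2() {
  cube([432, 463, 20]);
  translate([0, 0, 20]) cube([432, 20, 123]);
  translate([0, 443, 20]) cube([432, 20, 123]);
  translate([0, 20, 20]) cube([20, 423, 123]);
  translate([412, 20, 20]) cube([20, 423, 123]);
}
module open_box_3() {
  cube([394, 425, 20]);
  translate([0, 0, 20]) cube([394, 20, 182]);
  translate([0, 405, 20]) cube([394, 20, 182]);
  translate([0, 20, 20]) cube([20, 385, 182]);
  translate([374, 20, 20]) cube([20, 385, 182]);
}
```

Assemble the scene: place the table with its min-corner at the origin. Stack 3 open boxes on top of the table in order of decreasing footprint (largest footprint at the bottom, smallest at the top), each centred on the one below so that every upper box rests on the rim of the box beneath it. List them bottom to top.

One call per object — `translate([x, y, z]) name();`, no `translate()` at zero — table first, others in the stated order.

table();
translate([286, 89, 742]) open_box();
translate([296, 97, 809]) open_box_2();
translate([315, 116, 952]) open_box_3();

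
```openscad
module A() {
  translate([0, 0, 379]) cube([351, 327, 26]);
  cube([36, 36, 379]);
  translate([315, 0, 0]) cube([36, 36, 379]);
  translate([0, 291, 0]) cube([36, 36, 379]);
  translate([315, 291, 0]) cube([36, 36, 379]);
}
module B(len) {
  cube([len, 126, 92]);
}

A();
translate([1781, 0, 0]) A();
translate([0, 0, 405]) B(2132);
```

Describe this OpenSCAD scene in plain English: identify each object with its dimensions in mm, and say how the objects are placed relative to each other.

A is a simple wooden stool: a rectangular seat 351 mm (x) by 327 mm (y), 26 mm thick, top face at z = 405 mm, on four square legs, each 36×36 mm in cross-section. The legs rest on z = 0, each flush with a corner of the seat.

B is a rectangular beam 2132 mm long (x), 126 mm deep (y), 92 mm thick (z).

The beam spans the tops of two stools placed 1430 mm apart, resting at z = 405 mm.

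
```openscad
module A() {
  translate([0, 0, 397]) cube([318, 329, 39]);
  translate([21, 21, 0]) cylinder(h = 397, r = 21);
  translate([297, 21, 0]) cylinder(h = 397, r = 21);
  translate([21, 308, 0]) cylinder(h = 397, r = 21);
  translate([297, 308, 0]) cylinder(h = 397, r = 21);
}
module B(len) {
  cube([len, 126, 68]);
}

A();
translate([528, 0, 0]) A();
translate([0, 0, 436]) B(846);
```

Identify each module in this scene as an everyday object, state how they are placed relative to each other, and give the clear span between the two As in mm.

Second stool starts at x = 528; first ends at x = 318; clear span = 528 − 318 = 210 mm.

A is a stool. B is a beam. A beam spans the tops of two stools. The clear span between the two stools is 210 mm.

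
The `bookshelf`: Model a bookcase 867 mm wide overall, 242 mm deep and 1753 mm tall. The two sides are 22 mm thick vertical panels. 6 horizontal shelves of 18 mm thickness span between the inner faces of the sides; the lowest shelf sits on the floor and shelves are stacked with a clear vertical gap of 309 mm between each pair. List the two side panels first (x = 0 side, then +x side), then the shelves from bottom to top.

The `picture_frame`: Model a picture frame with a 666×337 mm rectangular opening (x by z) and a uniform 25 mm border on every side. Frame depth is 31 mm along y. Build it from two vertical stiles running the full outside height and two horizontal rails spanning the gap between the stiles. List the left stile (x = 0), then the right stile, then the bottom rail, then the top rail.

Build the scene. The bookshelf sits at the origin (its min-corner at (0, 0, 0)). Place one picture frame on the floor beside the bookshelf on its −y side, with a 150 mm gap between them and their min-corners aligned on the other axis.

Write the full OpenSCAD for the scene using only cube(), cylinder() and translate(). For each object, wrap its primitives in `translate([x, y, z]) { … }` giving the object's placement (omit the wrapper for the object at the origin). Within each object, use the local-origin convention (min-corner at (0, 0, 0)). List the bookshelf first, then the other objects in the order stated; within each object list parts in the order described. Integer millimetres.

cube([22, 242, 1753]);
translate([845, 0, 0]) cube([22, 242, 1753]);
translate([22, 0, 0]) cube([823, 242, 18]);
translate([22, 0, 327]) cube([823, 242, 18]);
translate([22, 0, 654]) cube([823, 242, 18]);
translate([22, 0, 981]) cube([823, 242, 18]);
translate([22, 0, 1308]) cube([823, 242, 18]);
translate([22, 0, 1635]) cube([823, 242, 18]);
translate([0, -181, 0]) {
  cube([25, 31, 387]);
  translate([691, 0, 0]) cube([25, 31, 387]);
  translate([25, 0, 0]) cube([666, 31, 25]);
  translate([25, 0, 362]) cube([666, 31, 25]);
}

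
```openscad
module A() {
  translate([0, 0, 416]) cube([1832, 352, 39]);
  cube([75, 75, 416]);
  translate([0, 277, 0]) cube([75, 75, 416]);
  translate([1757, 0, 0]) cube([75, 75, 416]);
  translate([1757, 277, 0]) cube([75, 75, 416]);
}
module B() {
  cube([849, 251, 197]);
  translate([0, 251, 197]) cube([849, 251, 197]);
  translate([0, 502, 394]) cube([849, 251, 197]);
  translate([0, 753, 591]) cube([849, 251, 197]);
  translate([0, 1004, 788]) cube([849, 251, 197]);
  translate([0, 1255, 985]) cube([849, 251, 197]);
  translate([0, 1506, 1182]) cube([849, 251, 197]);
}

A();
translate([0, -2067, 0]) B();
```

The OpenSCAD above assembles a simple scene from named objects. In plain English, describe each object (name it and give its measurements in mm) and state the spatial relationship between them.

A is a long wooden bench with a 1832 mm (x) × 352 mm (y) seat, 39 mm thick, its top surface 455 mm above the floor. Four 75 mm square legs at the seat corners, flush with the edges, run from z = 0 to the seat underside.

B is a run of 7 identical solid stair steps. Each tread is 849×251 mm and each step block is 197 mm high. Step 1 rests on the floor; step k is offset from step 1 by (k−1)×251 mm in y and (k−1)×197 mm in z.

The staircase is on the floor beside the bench on its −y side.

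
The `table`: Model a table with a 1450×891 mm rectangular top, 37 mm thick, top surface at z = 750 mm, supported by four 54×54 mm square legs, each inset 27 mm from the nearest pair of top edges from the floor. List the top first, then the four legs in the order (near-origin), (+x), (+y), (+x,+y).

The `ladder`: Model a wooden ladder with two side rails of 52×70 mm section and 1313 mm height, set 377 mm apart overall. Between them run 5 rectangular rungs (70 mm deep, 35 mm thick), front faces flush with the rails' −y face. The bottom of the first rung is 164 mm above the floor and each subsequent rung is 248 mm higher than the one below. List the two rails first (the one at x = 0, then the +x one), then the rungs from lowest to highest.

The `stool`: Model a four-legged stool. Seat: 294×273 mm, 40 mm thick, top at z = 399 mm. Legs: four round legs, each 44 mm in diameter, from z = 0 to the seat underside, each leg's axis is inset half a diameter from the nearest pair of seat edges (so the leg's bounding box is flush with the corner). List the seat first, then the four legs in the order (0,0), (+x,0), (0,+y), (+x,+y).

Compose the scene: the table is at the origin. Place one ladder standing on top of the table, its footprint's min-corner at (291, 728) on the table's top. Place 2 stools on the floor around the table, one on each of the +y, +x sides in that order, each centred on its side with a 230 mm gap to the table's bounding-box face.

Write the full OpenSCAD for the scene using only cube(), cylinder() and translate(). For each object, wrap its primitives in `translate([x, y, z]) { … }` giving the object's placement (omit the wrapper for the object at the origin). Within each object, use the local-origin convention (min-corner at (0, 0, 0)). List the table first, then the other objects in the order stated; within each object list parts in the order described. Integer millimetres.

translate([0, 0, 713]) cube([1450, 891, 37]);
translate([27, 27, 0]) cube([54, 54, 713]);
translate([1369, 27, 0]) cube([54, 54, 713]);
translate([27, 810, 0]) cube([54, 54, 713]);
translate([1369, 810, 0]) cube([54, 54, 713]);
translate([291, 728, 750]) {
  cube([52, 70, 1313]);
  translate([325, 0, 0]) cube([52, 70, 1313]);
  translate([52, 0, 164]) cube([273, 70, 35]);
  translate([52, 0, 412]) cube([273, 70, 35]);
  translate([52, 0, 660]) cube([273, 70, 35]);
  translate([52, 0, 908]) cube([273, 70, 35]);
  translate([52, 0, 1156]) cube([273, 70, 35]);
}
translate([578, 1121, 0]) {
  translate([0, 0, 359]) cube([294, 273, 40]);
  translate([22, 22, 0]) cylinder(h = 359, r = 22);
  translate([272, 22, 0]) cylinder(h = 359, r = 22);
  translate([22, 251, 0]) cylinder(h = 359, r = 22);
  translate([272, 251, 0]) cylinder(h = 359, r = 22);
}
translate([1680, 309, 0]) {
  translate([0, 0, 359]) cube([294, 273, 40]);
  translate([22, 22, 0]) cylinder(h = 359, r = 22);
  translate([272, 22, 0]) cylinder(h = 359, r = 22);
  translate([22, 251, 0]) cylinder(h = 359, r = 22);
  translate([272, 251, 0]) cylinder(h = 359, r = 22);
}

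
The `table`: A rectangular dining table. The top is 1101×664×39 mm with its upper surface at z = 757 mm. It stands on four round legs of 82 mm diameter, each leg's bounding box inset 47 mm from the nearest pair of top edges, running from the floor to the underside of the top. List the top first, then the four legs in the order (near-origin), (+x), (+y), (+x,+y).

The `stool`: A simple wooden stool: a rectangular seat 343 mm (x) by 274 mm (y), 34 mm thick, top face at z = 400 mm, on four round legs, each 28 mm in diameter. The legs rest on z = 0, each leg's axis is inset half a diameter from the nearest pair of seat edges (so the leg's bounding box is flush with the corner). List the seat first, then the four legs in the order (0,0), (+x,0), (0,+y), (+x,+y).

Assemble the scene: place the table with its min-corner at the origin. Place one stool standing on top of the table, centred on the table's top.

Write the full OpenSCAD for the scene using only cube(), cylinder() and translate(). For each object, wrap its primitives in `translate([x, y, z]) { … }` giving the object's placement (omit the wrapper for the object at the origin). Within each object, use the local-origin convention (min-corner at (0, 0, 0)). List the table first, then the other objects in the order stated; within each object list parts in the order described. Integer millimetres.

translate([0, 0, 718]) cube([1101, 664, 39]);
translate([88, 88, 0]) cylinder(h = 718, r = 41);
translate([1013, 88, 0]) cylinder(h = 718, r = 41);
translate([88, 576, 0]) cylinder(h = 718, r = 41);
translate([1013, 576, 0]) cylinder(h = 718, r = 41);
translate([379, 195, 757]) {
  translate([0, 0, 366]) cube([343, 274, 34]);
  translate([14, 14, 0]) cylinder(h = 366, r = 14);
  translate([329, 14, 0]) cylinder(h = 366, r = 14);
  translate([14, 260, 0]) cylinder(h = 366, r = 14);
  translate([329, 260, 0]) cylinder(h = 366, r = 14);
}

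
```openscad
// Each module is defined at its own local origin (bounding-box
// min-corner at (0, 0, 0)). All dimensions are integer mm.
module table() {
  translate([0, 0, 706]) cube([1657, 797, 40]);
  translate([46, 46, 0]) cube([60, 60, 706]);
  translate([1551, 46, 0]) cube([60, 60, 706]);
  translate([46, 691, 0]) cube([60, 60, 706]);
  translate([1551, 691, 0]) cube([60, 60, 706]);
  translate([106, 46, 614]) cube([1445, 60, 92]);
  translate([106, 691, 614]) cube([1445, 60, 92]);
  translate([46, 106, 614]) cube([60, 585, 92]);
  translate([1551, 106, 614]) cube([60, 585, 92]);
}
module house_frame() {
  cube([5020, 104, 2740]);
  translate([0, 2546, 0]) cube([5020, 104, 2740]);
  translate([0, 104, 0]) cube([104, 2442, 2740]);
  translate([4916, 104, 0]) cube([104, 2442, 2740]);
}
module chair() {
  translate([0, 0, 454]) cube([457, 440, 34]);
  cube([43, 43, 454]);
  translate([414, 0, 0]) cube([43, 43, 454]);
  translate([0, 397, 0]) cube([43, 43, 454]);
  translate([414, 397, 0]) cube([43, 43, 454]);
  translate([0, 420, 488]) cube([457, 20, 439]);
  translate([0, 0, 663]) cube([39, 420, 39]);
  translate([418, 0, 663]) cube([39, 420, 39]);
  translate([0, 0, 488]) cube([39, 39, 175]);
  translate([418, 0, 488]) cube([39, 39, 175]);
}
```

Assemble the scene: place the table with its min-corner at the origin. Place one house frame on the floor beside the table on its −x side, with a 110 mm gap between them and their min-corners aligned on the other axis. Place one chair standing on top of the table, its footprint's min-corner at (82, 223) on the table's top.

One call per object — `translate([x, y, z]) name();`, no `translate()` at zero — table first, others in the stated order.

table();
translate([-5130, 0, 0]) house_frame();
translate([82, 223, 746]) chair();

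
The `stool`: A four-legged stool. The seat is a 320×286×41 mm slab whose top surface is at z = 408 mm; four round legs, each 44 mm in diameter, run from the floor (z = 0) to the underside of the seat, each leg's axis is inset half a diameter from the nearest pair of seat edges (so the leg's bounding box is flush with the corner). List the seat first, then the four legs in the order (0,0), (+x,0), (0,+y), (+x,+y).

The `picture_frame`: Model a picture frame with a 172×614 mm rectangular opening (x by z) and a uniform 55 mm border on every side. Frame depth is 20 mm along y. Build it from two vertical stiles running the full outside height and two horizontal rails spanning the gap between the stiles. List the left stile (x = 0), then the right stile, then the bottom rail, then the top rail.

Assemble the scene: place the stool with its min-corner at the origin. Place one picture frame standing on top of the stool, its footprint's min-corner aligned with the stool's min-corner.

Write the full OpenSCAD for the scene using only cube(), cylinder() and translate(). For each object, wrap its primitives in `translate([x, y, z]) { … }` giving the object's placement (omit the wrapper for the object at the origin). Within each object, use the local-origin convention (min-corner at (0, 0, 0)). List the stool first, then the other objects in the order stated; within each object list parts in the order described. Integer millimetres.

translate([0, 0, 367]) cube([320, 286, 41]);
translate([22, 22, 0]) cylinder(h = 367, r = 22);
translate([298, 22, 0]) cylinder(h = 367, r = 22);
translate([22, 264, 0]) cylinder(h = 367, r = 22);
translate([298, 264, 0]) cylinder(h = 367, r = 22);
translate([0, 0, 408]) {
  cube([55, 20, 724]);
  translate([227, 0, 0]) cube([55, 20, 724]);
  translate([55, 0, 0]) cube([172, 20, 55]);
  translate([55, 0, 669]) cube([172, 20, 55]);
}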